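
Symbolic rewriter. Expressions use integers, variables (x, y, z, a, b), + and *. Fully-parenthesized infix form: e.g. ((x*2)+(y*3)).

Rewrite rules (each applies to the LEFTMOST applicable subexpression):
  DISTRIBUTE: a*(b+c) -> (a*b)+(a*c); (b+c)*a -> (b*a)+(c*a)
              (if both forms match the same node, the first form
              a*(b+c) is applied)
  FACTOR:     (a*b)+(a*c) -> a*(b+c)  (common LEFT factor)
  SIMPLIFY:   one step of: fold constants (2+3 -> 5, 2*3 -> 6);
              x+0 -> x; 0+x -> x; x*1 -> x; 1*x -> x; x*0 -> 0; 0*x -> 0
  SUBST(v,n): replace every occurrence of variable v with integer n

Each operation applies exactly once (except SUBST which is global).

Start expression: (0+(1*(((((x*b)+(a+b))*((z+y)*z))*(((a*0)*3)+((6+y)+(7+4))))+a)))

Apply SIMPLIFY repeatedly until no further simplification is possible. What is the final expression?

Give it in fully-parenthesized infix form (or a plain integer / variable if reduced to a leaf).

Answer: (((((x*b)+(a+b))*((z+y)*z))*((6+y)+11))+a)

Derivation:
Start: (0+(1*(((((x*b)+(a+b))*((z+y)*z))*(((a*0)*3)+((6+y)+(7+4))))+a)))
Step 1: at root: (0+(1*(((((x*b)+(a+b))*((z+y)*z))*(((a*0)*3)+((6+y)+(7+4))))+a))) -> (1*(((((x*b)+(a+b))*((z+y)*z))*(((a*0)*3)+((6+y)+(7+4))))+a)); overall: (0+(1*(((((x*b)+(a+b))*((z+y)*z))*(((a*0)*3)+((6+y)+(7+4))))+a))) -> (1*(((((x*b)+(a+b))*((z+y)*z))*(((a*0)*3)+((6+y)+(7+4))))+a))
Step 2: at root: (1*(((((x*b)+(a+b))*((z+y)*z))*(((a*0)*3)+((6+y)+(7+4))))+a)) -> (((((x*b)+(a+b))*((z+y)*z))*(((a*0)*3)+((6+y)+(7+4))))+a); overall: (1*(((((x*b)+(a+b))*((z+y)*z))*(((a*0)*3)+((6+y)+(7+4))))+a)) -> (((((x*b)+(a+b))*((z+y)*z))*(((a*0)*3)+((6+y)+(7+4))))+a)
Step 3: at LRLL: (a*0) -> 0; overall: (((((x*b)+(a+b))*((z+y)*z))*(((a*0)*3)+((6+y)+(7+4))))+a) -> (((((x*b)+(a+b))*((z+y)*z))*((0*3)+((6+y)+(7+4))))+a)
Step 4: at LRL: (0*3) -> 0; overall: (((((x*b)+(a+b))*((z+y)*z))*((0*3)+((6+y)+(7+4))))+a) -> (((((x*b)+(a+b))*((z+y)*z))*(0+((6+y)+(7+4))))+a)
Step 5: at LR: (0+((6+y)+(7+4))) -> ((6+y)+(7+4)); overall: (((((x*b)+(a+b))*((z+y)*z))*(0+((6+y)+(7+4))))+a) -> (((((x*b)+(a+b))*((z+y)*z))*((6+y)+(7+4)))+a)
Step 6: at LRR: (7+4) -> 11; overall: (((((x*b)+(a+b))*((z+y)*z))*((6+y)+(7+4)))+a) -> (((((x*b)+(a+b))*((z+y)*z))*((6+y)+11))+a)
Fixed point: (((((x*b)+(a+b))*((z+y)*z))*((6+y)+11))+a)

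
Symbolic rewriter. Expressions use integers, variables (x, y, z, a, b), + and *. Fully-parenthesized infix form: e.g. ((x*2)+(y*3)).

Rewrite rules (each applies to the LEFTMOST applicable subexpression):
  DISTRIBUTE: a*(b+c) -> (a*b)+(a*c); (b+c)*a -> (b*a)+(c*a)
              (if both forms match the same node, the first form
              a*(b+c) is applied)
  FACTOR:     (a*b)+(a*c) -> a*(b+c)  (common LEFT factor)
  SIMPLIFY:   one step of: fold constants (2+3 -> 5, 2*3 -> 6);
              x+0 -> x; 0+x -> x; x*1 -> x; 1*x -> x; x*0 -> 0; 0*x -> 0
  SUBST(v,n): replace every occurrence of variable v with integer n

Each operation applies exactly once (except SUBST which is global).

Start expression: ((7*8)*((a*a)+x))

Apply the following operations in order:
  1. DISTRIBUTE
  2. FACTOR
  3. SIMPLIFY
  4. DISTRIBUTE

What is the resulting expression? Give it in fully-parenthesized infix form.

Start: ((7*8)*((a*a)+x))
Apply DISTRIBUTE at root (target: ((7*8)*((a*a)+x))): ((7*8)*((a*a)+x)) -> (((7*8)*(a*a))+((7*8)*x))
Apply FACTOR at root (target: (((7*8)*(a*a))+((7*8)*x))): (((7*8)*(a*a))+((7*8)*x)) -> ((7*8)*((a*a)+x))
Apply SIMPLIFY at L (target: (7*8)): ((7*8)*((a*a)+x)) -> (56*((a*a)+x))
Apply DISTRIBUTE at root (target: (56*((a*a)+x))): (56*((a*a)+x)) -> ((56*(a*a))+(56*x))

Answer: ((56*(a*a))+(56*x))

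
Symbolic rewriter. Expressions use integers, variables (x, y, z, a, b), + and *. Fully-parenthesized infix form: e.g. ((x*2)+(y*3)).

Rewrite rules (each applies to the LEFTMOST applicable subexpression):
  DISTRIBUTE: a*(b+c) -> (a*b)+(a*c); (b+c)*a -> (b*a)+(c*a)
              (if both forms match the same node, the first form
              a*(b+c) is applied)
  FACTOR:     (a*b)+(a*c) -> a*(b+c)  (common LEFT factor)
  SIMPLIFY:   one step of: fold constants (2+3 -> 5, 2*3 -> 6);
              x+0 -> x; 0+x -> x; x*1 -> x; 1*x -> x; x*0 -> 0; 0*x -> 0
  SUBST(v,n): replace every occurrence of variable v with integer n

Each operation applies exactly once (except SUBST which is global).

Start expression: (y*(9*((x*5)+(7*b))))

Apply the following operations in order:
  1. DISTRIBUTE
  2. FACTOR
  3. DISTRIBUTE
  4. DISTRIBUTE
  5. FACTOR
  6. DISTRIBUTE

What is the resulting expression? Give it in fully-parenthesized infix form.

Start: (y*(9*((x*5)+(7*b))))
Apply DISTRIBUTE at R (target: (9*((x*5)+(7*b)))): (y*(9*((x*5)+(7*b)))) -> (y*((9*(x*5))+(9*(7*b))))
Apply FACTOR at R (target: ((9*(x*5))+(9*(7*b)))): (y*((9*(x*5))+(9*(7*b)))) -> (y*(9*((x*5)+(7*b))))
Apply DISTRIBUTE at R (target: (9*((x*5)+(7*b)))): (y*(9*((x*5)+(7*b)))) -> (y*((9*(x*5))+(9*(7*b))))
Apply DISTRIBUTE at root (target: (y*((9*(x*5))+(9*(7*b))))): (y*((9*(x*5))+(9*(7*b)))) -> ((y*(9*(x*5)))+(y*(9*(7*b))))
Apply FACTOR at root (target: ((y*(9*(x*5)))+(y*(9*(7*b))))): ((y*(9*(x*5)))+(y*(9*(7*b)))) -> (y*((9*(x*5))+(9*(7*b))))
Apply DISTRIBUTE at root (target: (y*((9*(x*5))+(9*(7*b))))): (y*((9*(x*5))+(9*(7*b)))) -> ((y*(9*(x*5)))+(y*(9*(7*b))))

Answer: ((y*(9*(x*5)))+(y*(9*(7*b))))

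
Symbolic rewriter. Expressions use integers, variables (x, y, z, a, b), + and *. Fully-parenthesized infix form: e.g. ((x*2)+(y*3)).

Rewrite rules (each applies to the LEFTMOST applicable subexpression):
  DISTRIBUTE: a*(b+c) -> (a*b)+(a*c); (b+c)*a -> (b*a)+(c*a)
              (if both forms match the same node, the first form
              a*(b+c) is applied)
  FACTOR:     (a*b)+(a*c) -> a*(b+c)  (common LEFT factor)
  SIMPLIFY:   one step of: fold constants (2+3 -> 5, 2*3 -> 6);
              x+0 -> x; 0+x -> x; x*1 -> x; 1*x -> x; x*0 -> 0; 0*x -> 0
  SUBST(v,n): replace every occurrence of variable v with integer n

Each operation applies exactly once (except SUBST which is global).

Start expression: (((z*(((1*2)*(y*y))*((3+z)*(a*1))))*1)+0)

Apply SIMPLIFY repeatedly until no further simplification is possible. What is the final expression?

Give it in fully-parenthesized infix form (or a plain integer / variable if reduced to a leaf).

Answer: (z*((2*(y*y))*((3+z)*a)))

Derivation:
Start: (((z*(((1*2)*(y*y))*((3+z)*(a*1))))*1)+0)
Step 1: at root: (((z*(((1*2)*(y*y))*((3+z)*(a*1))))*1)+0) -> ((z*(((1*2)*(y*y))*((3+z)*(a*1))))*1); overall: (((z*(((1*2)*(y*y))*((3+z)*(a*1))))*1)+0) -> ((z*(((1*2)*(y*y))*((3+z)*(a*1))))*1)
Step 2: at root: ((z*(((1*2)*(y*y))*((3+z)*(a*1))))*1) -> (z*(((1*2)*(y*y))*((3+z)*(a*1)))); overall: ((z*(((1*2)*(y*y))*((3+z)*(a*1))))*1) -> (z*(((1*2)*(y*y))*((3+z)*(a*1))))
Step 3: at RLL: (1*2) -> 2; overall: (z*(((1*2)*(y*y))*((3+z)*(a*1)))) -> (z*((2*(y*y))*((3+z)*(a*1))))
Step 4: at RRR: (a*1) -> a; overall: (z*((2*(y*y))*((3+z)*(a*1)))) -> (z*((2*(y*y))*((3+z)*a)))
Fixed point: (z*((2*(y*y))*((3+z)*a)))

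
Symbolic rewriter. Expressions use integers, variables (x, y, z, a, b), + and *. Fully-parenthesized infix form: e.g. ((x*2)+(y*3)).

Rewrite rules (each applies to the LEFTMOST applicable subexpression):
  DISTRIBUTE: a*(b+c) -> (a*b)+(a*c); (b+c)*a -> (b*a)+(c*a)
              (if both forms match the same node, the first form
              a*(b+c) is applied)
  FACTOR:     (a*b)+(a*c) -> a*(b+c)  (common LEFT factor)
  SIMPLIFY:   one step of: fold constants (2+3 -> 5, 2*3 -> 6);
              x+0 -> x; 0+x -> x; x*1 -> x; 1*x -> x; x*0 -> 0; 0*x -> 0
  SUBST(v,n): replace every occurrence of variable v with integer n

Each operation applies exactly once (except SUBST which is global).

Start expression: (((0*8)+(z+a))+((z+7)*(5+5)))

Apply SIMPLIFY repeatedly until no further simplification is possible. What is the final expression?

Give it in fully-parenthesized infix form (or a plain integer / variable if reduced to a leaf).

Answer: ((z+a)+((z+7)*10))

Derivation:
Start: (((0*8)+(z+a))+((z+7)*(5+5)))
Step 1: at LL: (0*8) -> 0; overall: (((0*8)+(z+a))+((z+7)*(5+5))) -> ((0+(z+a))+((z+7)*(5+5)))
Step 2: at L: (0+(z+a)) -> (z+a); overall: ((0+(z+a))+((z+7)*(5+5))) -> ((z+a)+((z+7)*(5+5)))
Step 3: at RR: (5+5) -> 10; overall: ((z+a)+((z+7)*(5+5))) -> ((z+a)+((z+7)*10))
Fixed point: ((z+a)+((z+7)*10))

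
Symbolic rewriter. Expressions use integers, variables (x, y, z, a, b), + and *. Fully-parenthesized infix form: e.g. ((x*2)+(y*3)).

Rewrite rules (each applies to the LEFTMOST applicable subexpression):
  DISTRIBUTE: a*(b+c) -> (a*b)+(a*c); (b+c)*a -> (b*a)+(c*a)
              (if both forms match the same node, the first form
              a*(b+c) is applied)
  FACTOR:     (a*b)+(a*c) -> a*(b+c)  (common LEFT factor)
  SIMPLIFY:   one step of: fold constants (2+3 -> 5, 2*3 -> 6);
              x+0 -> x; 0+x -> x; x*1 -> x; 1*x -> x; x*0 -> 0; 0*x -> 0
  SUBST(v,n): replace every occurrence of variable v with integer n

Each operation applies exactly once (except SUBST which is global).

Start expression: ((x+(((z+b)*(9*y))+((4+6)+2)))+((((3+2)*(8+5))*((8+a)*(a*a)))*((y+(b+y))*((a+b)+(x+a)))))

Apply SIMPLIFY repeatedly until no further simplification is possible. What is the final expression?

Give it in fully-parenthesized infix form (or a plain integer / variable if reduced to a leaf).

Start: ((x+(((z+b)*(9*y))+((4+6)+2)))+((((3+2)*(8+5))*((8+a)*(a*a)))*((y+(b+y))*((a+b)+(x+a)))))
Step 1: at LRRL: (4+6) -> 10; overall: ((x+(((z+b)*(9*y))+((4+6)+2)))+((((3+2)*(8+5))*((8+a)*(a*a)))*((y+(b+y))*((a+b)+(x+a))))) -> ((x+(((z+b)*(9*y))+(10+2)))+((((3+2)*(8+5))*((8+a)*(a*a)))*((y+(b+y))*((a+b)+(x+a)))))
Step 2: at LRR: (10+2) -> 12; overall: ((x+(((z+b)*(9*y))+(10+2)))+((((3+2)*(8+5))*((8+a)*(a*a)))*((y+(b+y))*((a+b)+(x+a))))) -> ((x+(((z+b)*(9*y))+12))+((((3+2)*(8+5))*((8+a)*(a*a)))*((y+(b+y))*((a+b)+(x+a)))))
Step 3: at RLLL: (3+2) -> 5; overall: ((x+(((z+b)*(9*y))+12))+((((3+2)*(8+5))*((8+a)*(a*a)))*((y+(b+y))*((a+b)+(x+a))))) -> ((x+(((z+b)*(9*y))+12))+(((5*(8+5))*((8+a)*(a*a)))*((y+(b+y))*((a+b)+(x+a)))))
Step 4: at RLLR: (8+5) -> 13; overall: ((x+(((z+b)*(9*y))+12))+(((5*(8+5))*((8+a)*(a*a)))*((y+(b+y))*((a+b)+(x+a))))) -> ((x+(((z+b)*(9*y))+12))+(((5*13)*((8+a)*(a*a)))*((y+(b+y))*((a+b)+(x+a)))))
Step 5: at RLL: (5*13) -> 65; overall: ((x+(((z+b)*(9*y))+12))+(((5*13)*((8+a)*(a*a)))*((y+(b+y))*((a+b)+(x+a))))) -> ((x+(((z+b)*(9*y))+12))+((65*((8+a)*(a*a)))*((y+(b+y))*((a+b)+(x+a)))))
Fixed point: ((x+(((z+b)*(9*y))+12))+((65*((8+a)*(a*a)))*((y+(b+y))*((a+b)+(x+a)))))

Answer: ((x+(((z+b)*(9*y))+12))+((65*((8+a)*(a*a)))*((y+(b+y))*((a+b)+(x+a)))))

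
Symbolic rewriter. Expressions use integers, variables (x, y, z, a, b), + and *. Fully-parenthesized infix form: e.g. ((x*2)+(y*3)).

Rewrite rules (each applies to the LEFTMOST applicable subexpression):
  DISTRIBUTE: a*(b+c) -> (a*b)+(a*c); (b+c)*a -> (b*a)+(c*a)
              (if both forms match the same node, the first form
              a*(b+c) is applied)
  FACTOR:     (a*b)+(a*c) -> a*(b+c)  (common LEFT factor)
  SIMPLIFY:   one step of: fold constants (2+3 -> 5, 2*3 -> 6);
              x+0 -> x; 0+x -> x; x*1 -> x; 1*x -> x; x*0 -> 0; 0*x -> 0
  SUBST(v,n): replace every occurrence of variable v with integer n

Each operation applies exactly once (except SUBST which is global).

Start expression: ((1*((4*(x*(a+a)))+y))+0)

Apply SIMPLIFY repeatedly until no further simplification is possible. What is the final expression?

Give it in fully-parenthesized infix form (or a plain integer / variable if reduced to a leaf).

Answer: ((4*(x*(a+a)))+y)

Derivation:
Start: ((1*((4*(x*(a+a)))+y))+0)
Step 1: at root: ((1*((4*(x*(a+a)))+y))+0) -> (1*((4*(x*(a+a)))+y)); overall: ((1*((4*(x*(a+a)))+y))+0) -> (1*((4*(x*(a+a)))+y))
Step 2: at root: (1*((4*(x*(a+a)))+y)) -> ((4*(x*(a+a)))+y); overall: (1*((4*(x*(a+a)))+y)) -> ((4*(x*(a+a)))+y)
Fixed point: ((4*(x*(a+a)))+y)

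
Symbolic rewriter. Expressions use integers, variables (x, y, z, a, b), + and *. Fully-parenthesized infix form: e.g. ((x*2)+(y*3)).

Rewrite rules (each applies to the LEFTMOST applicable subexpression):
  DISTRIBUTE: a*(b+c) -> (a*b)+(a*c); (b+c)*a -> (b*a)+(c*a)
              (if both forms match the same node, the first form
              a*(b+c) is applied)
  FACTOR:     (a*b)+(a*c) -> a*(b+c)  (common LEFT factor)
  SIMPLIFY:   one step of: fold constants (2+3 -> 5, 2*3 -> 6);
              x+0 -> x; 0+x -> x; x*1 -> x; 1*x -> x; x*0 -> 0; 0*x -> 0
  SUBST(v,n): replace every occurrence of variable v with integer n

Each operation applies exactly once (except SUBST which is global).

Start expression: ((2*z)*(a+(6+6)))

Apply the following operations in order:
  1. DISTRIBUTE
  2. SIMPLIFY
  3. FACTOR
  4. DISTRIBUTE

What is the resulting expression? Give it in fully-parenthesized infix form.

Answer: (((2*z)*a)+((2*z)*12))

Derivation:
Start: ((2*z)*(a+(6+6)))
Apply DISTRIBUTE at root (target: ((2*z)*(a+(6+6)))): ((2*z)*(a+(6+6))) -> (((2*z)*a)+((2*z)*(6+6)))
Apply SIMPLIFY at RR (target: (6+6)): (((2*z)*a)+((2*z)*(6+6))) -> (((2*z)*a)+((2*z)*12))
Apply FACTOR at root (target: (((2*z)*a)+((2*z)*12))): (((2*z)*a)+((2*z)*12)) -> ((2*z)*(a+12))
Apply DISTRIBUTE at root (target: ((2*z)*(a+12))): ((2*z)*(a+12)) -> (((2*z)*a)+((2*z)*12))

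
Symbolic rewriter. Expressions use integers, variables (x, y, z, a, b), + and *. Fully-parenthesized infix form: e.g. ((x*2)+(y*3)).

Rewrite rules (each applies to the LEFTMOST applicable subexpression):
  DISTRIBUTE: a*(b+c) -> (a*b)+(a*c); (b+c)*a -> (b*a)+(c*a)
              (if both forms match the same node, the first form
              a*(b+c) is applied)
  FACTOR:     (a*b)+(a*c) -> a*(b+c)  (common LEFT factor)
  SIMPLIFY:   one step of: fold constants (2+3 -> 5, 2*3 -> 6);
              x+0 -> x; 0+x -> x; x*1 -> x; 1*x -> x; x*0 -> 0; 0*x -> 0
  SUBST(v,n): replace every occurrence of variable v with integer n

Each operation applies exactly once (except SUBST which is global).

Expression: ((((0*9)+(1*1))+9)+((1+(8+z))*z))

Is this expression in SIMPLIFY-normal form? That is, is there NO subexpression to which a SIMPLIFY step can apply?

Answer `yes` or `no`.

Answer: no

Derivation:
Expression: ((((0*9)+(1*1))+9)+((1+(8+z))*z))
Scanning for simplifiable subexpressions (pre-order)...
  at root: ((((0*9)+(1*1))+9)+((1+(8+z))*z)) (not simplifiable)
  at L: (((0*9)+(1*1))+9) (not simplifiable)
  at LL: ((0*9)+(1*1)) (not simplifiable)
  at LLL: (0*9) (SIMPLIFIABLE)
  at LLR: (1*1) (SIMPLIFIABLE)
  at R: ((1+(8+z))*z) (not simplifiable)
  at RL: (1+(8+z)) (not simplifiable)
  at RLR: (8+z) (not simplifiable)
Found simplifiable subexpr at path LLL: (0*9)
One SIMPLIFY step would give: (((0+(1*1))+9)+((1+(8+z))*z))
-> NOT in normal form.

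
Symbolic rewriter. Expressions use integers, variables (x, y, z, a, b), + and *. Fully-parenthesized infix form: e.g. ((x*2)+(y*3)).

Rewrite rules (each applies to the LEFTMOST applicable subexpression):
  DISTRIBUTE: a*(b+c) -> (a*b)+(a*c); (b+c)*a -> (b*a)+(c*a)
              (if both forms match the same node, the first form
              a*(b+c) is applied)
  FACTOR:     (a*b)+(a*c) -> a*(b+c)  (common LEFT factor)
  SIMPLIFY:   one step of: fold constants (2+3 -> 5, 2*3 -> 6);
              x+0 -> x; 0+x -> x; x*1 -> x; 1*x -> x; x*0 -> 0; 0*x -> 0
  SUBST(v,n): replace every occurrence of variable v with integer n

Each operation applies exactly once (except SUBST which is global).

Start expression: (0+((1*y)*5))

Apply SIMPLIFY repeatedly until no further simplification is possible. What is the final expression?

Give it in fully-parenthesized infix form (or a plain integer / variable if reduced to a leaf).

Answer: (y*5)

Derivation:
Start: (0+((1*y)*5))
Step 1: at root: (0+((1*y)*5)) -> ((1*y)*5); overall: (0+((1*y)*5)) -> ((1*y)*5)
Step 2: at L: (1*y) -> y; overall: ((1*y)*5) -> (y*5)
Fixed point: (y*5)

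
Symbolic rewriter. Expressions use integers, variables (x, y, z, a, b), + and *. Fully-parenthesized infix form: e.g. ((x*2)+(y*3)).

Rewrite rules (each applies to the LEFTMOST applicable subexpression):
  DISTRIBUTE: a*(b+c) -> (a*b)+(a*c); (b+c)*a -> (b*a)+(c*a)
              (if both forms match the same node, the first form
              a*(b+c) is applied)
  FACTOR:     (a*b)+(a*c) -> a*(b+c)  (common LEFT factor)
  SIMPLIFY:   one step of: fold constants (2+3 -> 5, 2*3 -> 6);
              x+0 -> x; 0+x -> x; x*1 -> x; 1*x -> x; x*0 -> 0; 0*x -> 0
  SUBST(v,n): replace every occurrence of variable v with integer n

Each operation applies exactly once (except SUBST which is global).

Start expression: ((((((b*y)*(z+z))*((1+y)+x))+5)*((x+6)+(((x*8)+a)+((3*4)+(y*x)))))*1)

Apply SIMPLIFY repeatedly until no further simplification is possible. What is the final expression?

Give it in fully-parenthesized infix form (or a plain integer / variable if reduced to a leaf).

Start: ((((((b*y)*(z+z))*((1+y)+x))+5)*((x+6)+(((x*8)+a)+((3*4)+(y*x)))))*1)
Step 1: at root: ((((((b*y)*(z+z))*((1+y)+x))+5)*((x+6)+(((x*8)+a)+((3*4)+(y*x)))))*1) -> (((((b*y)*(z+z))*((1+y)+x))+5)*((x+6)+(((x*8)+a)+((3*4)+(y*x))))); overall: ((((((b*y)*(z+z))*((1+y)+x))+5)*((x+6)+(((x*8)+a)+((3*4)+(y*x)))))*1) -> (((((b*y)*(z+z))*((1+y)+x))+5)*((x+6)+(((x*8)+a)+((3*4)+(y*x)))))
Step 2: at RRRL: (3*4) -> 12; overall: (((((b*y)*(z+z))*((1+y)+x))+5)*((x+6)+(((x*8)+a)+((3*4)+(y*x))))) -> (((((b*y)*(z+z))*((1+y)+x))+5)*((x+6)+(((x*8)+a)+(12+(y*x)))))
Fixed point: (((((b*y)*(z+z))*((1+y)+x))+5)*((x+6)+(((x*8)+a)+(12+(y*x)))))

Answer: (((((b*y)*(z+z))*((1+y)+x))+5)*((x+6)+(((x*8)+a)+(12+(y*x)))))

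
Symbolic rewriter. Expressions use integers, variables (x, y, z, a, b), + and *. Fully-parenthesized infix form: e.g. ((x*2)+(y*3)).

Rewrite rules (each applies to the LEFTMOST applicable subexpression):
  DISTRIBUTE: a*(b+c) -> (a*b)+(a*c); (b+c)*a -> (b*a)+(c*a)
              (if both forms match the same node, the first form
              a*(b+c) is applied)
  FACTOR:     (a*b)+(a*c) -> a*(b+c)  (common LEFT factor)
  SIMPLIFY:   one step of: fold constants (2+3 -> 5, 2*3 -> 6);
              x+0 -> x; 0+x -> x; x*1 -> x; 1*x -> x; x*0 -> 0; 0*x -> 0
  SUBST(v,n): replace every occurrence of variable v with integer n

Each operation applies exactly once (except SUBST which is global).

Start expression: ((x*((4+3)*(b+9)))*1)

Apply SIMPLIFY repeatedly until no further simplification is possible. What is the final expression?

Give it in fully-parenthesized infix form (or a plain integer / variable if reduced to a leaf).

Start: ((x*((4+3)*(b+9)))*1)
Step 1: at root: ((x*((4+3)*(b+9)))*1) -> (x*((4+3)*(b+9))); overall: ((x*((4+3)*(b+9)))*1) -> (x*((4+3)*(b+9)))
Step 2: at RL: (4+3) -> 7; overall: (x*((4+3)*(b+9))) -> (x*(7*(b+9)))
Fixed point: (x*(7*(b+9)))

Answer: (x*(7*(b+9)))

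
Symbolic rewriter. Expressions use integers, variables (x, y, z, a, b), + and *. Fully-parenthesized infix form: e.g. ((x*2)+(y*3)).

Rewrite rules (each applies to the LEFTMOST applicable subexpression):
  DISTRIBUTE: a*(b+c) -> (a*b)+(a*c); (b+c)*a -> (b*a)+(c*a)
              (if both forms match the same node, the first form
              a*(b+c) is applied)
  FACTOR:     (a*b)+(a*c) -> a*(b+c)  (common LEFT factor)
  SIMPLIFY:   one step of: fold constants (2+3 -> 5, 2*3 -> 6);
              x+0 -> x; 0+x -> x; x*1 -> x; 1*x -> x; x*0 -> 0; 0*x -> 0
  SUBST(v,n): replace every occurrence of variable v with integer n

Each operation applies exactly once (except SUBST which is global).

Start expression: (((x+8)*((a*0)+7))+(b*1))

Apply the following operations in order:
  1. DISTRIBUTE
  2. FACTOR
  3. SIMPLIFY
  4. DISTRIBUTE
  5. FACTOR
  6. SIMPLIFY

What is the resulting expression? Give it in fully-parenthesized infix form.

Start: (((x+8)*((a*0)+7))+(b*1))
Apply DISTRIBUTE at L (target: ((x+8)*((a*0)+7))): (((x+8)*((a*0)+7))+(b*1)) -> ((((x+8)*(a*0))+((x+8)*7))+(b*1))
Apply FACTOR at L (target: (((x+8)*(a*0))+((x+8)*7))): ((((x+8)*(a*0))+((x+8)*7))+(b*1)) -> (((x+8)*((a*0)+7))+(b*1))
Apply SIMPLIFY at LRL (target: (a*0)): (((x+8)*((a*0)+7))+(b*1)) -> (((x+8)*(0+7))+(b*1))
Apply DISTRIBUTE at L (target: ((x+8)*(0+7))): (((x+8)*(0+7))+(b*1)) -> ((((x+8)*0)+((x+8)*7))+(b*1))
Apply FACTOR at L (target: (((x+8)*0)+((x+8)*7))): ((((x+8)*0)+((x+8)*7))+(b*1)) -> (((x+8)*(0+7))+(b*1))
Apply SIMPLIFY at LR (target: (0+7)): (((x+8)*(0+7))+(b*1)) -> (((x+8)*7)+(b*1))

Answer: (((x+8)*7)+(b*1))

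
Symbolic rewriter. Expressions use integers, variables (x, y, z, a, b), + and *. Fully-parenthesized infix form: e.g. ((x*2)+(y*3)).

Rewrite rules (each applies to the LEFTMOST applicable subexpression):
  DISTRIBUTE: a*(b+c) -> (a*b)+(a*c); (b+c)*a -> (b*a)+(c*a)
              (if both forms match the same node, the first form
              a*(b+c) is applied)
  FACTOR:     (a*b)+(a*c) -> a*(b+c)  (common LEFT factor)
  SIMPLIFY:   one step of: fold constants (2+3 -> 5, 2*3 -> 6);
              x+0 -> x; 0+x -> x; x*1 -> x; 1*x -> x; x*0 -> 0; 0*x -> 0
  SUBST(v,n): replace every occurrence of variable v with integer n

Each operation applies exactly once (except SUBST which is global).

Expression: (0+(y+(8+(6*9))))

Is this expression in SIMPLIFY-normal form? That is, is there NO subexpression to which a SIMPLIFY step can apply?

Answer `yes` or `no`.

Answer: no

Derivation:
Expression: (0+(y+(8+(6*9))))
Scanning for simplifiable subexpressions (pre-order)...
  at root: (0+(y+(8+(6*9)))) (SIMPLIFIABLE)
  at R: (y+(8+(6*9))) (not simplifiable)
  at RR: (8+(6*9)) (not simplifiable)
  at RRR: (6*9) (SIMPLIFIABLE)
Found simplifiable subexpr at path root: (0+(y+(8+(6*9))))
One SIMPLIFY step would give: (y+(8+(6*9)))
-> NOT in normal form.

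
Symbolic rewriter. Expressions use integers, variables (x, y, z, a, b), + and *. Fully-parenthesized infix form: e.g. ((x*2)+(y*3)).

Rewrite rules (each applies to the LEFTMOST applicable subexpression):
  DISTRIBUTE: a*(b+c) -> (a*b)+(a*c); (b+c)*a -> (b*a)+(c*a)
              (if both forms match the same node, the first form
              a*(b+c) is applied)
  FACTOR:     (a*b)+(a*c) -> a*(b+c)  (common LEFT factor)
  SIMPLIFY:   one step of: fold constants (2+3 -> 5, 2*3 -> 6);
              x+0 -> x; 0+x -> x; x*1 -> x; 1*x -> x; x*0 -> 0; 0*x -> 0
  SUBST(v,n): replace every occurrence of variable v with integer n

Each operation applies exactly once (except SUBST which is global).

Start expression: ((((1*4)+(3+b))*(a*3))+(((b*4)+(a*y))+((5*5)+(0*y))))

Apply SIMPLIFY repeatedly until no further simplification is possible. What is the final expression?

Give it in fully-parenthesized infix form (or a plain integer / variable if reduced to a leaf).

Start: ((((1*4)+(3+b))*(a*3))+(((b*4)+(a*y))+((5*5)+(0*y))))
Step 1: at LLL: (1*4) -> 4; overall: ((((1*4)+(3+b))*(a*3))+(((b*4)+(a*y))+((5*5)+(0*y)))) -> (((4+(3+b))*(a*3))+(((b*4)+(a*y))+((5*5)+(0*y))))
Step 2: at RRL: (5*5) -> 25; overall: (((4+(3+b))*(a*3))+(((b*4)+(a*y))+((5*5)+(0*y)))) -> (((4+(3+b))*(a*3))+(((b*4)+(a*y))+(25+(0*y))))
Step 3: at RRR: (0*y) -> 0; overall: (((4+(3+b))*(a*3))+(((b*4)+(a*y))+(25+(0*y)))) -> (((4+(3+b))*(a*3))+(((b*4)+(a*y))+(25+0)))
Step 4: at RR: (25+0) -> 25; overall: (((4+(3+b))*(a*3))+(((b*4)+(a*y))+(25+0))) -> (((4+(3+b))*(a*3))+(((b*4)+(a*y))+25))
Fixed point: (((4+(3+b))*(a*3))+(((b*4)+(a*y))+25))

Answer: (((4+(3+b))*(a*3))+(((b*4)+(a*y))+25))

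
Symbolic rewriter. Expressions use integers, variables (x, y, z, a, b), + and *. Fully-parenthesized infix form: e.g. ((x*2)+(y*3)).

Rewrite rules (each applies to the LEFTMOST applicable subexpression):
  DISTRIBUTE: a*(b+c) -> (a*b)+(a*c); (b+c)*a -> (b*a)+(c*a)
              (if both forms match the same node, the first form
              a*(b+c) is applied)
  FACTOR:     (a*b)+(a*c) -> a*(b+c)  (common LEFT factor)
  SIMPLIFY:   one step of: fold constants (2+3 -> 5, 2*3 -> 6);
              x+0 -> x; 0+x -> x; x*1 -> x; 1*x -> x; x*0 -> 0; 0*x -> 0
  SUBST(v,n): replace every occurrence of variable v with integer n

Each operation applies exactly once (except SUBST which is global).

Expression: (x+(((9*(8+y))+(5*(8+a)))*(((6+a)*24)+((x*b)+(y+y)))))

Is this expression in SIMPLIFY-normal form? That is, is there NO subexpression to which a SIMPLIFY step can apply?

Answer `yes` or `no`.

Answer: yes

Derivation:
Expression: (x+(((9*(8+y))+(5*(8+a)))*(((6+a)*24)+((x*b)+(y+y)))))
Scanning for simplifiable subexpressions (pre-order)...
  at root: (x+(((9*(8+y))+(5*(8+a)))*(((6+a)*24)+((x*b)+(y+y))))) (not simplifiable)
  at R: (((9*(8+y))+(5*(8+a)))*(((6+a)*24)+((x*b)+(y+y)))) (not simplifiable)
  at RL: ((9*(8+y))+(5*(8+a))) (not simplifiable)
  at RLL: (9*(8+y)) (not simplifiable)
  at RLLR: (8+y) (not simplifiable)
  at RLR: (5*(8+a)) (not simplifiable)
  at RLRR: (8+a) (not simplifiable)
  at RR: (((6+a)*24)+((x*b)+(y+y))) (not simplifiable)
  at RRL: ((6+a)*24) (not simplifiable)
  at RRLL: (6+a) (not simplifiable)
  at RRR: ((x*b)+(y+y)) (not simplifiable)
  at RRRL: (x*b) (not simplifiable)
  at RRRR: (y+y) (not simplifiable)
Result: no simplifiable subexpression found -> normal form.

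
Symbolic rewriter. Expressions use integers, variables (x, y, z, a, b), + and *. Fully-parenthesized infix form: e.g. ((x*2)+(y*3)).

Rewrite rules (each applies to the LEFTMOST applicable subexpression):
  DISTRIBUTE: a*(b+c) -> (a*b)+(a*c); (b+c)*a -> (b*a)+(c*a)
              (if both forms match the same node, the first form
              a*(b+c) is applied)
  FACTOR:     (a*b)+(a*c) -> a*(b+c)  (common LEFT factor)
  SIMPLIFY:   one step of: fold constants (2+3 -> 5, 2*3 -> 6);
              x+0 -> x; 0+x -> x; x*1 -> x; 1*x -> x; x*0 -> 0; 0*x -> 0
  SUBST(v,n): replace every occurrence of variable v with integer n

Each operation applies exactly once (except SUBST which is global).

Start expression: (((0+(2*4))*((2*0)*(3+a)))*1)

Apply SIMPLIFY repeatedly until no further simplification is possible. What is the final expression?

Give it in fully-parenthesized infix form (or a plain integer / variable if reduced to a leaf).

Start: (((0+(2*4))*((2*0)*(3+a)))*1)
Step 1: at root: (((0+(2*4))*((2*0)*(3+a)))*1) -> ((0+(2*4))*((2*0)*(3+a))); overall: (((0+(2*4))*((2*0)*(3+a)))*1) -> ((0+(2*4))*((2*0)*(3+a)))
Step 2: at L: (0+(2*4)) -> (2*4); overall: ((0+(2*4))*((2*0)*(3+a))) -> ((2*4)*((2*0)*(3+a)))
Step 3: at L: (2*4) -> 8; overall: ((2*4)*((2*0)*(3+a))) -> (8*((2*0)*(3+a)))
Step 4: at RL: (2*0) -> 0; overall: (8*((2*0)*(3+a))) -> (8*(0*(3+a)))
Step 5: at R: (0*(3+a)) -> 0; overall: (8*(0*(3+a))) -> (8*0)
Step 6: at root: (8*0) -> 0; overall: (8*0) -> 0
Fixed point: 0

Answer: 0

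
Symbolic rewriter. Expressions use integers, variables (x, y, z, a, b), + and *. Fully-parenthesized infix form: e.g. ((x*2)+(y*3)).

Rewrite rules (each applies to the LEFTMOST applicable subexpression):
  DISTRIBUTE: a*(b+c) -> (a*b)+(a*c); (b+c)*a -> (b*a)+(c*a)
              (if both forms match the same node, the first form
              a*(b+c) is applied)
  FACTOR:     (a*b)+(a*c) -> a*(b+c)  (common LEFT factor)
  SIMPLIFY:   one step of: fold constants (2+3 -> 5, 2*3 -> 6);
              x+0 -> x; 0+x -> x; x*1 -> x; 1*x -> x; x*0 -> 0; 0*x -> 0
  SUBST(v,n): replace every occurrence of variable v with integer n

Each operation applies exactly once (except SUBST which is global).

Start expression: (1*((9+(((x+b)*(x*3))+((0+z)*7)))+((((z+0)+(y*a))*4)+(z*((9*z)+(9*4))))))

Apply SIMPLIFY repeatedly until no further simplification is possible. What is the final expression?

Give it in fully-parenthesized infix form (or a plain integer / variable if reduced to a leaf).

Start: (1*((9+(((x+b)*(x*3))+((0+z)*7)))+((((z+0)+(y*a))*4)+(z*((9*z)+(9*4))))))
Step 1: at root: (1*((9+(((x+b)*(x*3))+((0+z)*7)))+((((z+0)+(y*a))*4)+(z*((9*z)+(9*4)))))) -> ((9+(((x+b)*(x*3))+((0+z)*7)))+((((z+0)+(y*a))*4)+(z*((9*z)+(9*4))))); overall: (1*((9+(((x+b)*(x*3))+((0+z)*7)))+((((z+0)+(y*a))*4)+(z*((9*z)+(9*4)))))) -> ((9+(((x+b)*(x*3))+((0+z)*7)))+((((z+0)+(y*a))*4)+(z*((9*z)+(9*4)))))
Step 2: at LRRL: (0+z) -> z; overall: ((9+(((x+b)*(x*3))+((0+z)*7)))+((((z+0)+(y*a))*4)+(z*((9*z)+(9*4))))) -> ((9+(((x+b)*(x*3))+(z*7)))+((((z+0)+(y*a))*4)+(z*((9*z)+(9*4)))))
Step 3: at RLLL: (z+0) -> z; overall: ((9+(((x+b)*(x*3))+(z*7)))+((((z+0)+(y*a))*4)+(z*((9*z)+(9*4))))) -> ((9+(((x+b)*(x*3))+(z*7)))+(((z+(y*a))*4)+(z*((9*z)+(9*4)))))
Step 4: at RRRR: (9*4) -> 36; overall: ((9+(((x+b)*(x*3))+(z*7)))+(((z+(y*a))*4)+(z*((9*z)+(9*4))))) -> ((9+(((x+b)*(x*3))+(z*7)))+(((z+(y*a))*4)+(z*((9*z)+36))))
Fixed point: ((9+(((x+b)*(x*3))+(z*7)))+(((z+(y*a))*4)+(z*((9*z)+36))))

Answer: ((9+(((x+b)*(x*3))+(z*7)))+(((z+(y*a))*4)+(z*((9*z)+36))))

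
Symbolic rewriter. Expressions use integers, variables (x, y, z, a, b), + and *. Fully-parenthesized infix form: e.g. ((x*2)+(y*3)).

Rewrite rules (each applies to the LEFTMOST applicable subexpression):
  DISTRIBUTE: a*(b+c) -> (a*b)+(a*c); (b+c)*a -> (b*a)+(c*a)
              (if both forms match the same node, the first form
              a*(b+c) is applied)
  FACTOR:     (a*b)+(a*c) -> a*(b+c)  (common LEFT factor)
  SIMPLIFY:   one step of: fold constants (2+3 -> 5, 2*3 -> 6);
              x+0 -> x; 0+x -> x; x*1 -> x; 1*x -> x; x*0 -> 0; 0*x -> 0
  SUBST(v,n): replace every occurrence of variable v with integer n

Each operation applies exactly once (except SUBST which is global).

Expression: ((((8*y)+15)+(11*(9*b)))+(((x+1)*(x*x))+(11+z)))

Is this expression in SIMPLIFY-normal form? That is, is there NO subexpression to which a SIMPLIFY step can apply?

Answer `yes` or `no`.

Answer: yes

Derivation:
Expression: ((((8*y)+15)+(11*(9*b)))+(((x+1)*(x*x))+(11+z)))
Scanning for simplifiable subexpressions (pre-order)...
  at root: ((((8*y)+15)+(11*(9*b)))+(((x+1)*(x*x))+(11+z))) (not simplifiable)
  at L: (((8*y)+15)+(11*(9*b))) (not simplifiable)
  at LL: ((8*y)+15) (not simplifiable)
  at LLL: (8*y) (not simplifiable)
  at LR: (11*(9*b)) (not simplifiable)
  at LRR: (9*b) (not simplifiable)
  at R: (((x+1)*(x*x))+(11+z)) (not simplifiable)
  at RL: ((x+1)*(x*x)) (not simplifiable)
  at RLL: (x+1) (not simplifiable)
  at RLR: (x*x) (not simplifiable)
  at RR: (11+z) (not simplifiable)
Result: no simplifiable subexpression found -> normal form.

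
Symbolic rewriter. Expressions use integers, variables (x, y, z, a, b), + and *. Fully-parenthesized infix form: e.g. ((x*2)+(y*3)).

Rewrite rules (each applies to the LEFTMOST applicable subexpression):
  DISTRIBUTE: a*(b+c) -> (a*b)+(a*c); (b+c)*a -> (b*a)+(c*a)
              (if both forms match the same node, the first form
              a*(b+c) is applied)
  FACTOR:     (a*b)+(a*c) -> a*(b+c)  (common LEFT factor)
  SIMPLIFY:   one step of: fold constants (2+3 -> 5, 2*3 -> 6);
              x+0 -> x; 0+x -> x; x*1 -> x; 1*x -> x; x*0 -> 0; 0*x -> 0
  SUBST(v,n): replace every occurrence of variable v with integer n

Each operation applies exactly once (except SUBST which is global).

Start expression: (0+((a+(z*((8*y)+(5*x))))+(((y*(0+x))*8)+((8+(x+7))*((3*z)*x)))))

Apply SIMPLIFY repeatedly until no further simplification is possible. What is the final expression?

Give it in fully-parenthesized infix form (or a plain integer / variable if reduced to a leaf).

Answer: ((a+(z*((8*y)+(5*x))))+(((y*x)*8)+((8+(x+7))*((3*z)*x))))

Derivation:
Start: (0+((a+(z*((8*y)+(5*x))))+(((y*(0+x))*8)+((8+(x+7))*((3*z)*x)))))
Step 1: at root: (0+((a+(z*((8*y)+(5*x))))+(((y*(0+x))*8)+((8+(x+7))*((3*z)*x))))) -> ((a+(z*((8*y)+(5*x))))+(((y*(0+x))*8)+((8+(x+7))*((3*z)*x)))); overall: (0+((a+(z*((8*y)+(5*x))))+(((y*(0+x))*8)+((8+(x+7))*((3*z)*x))))) -> ((a+(z*((8*y)+(5*x))))+(((y*(0+x))*8)+((8+(x+7))*((3*z)*x))))
Step 2: at RLLR: (0+x) -> x; overall: ((a+(z*((8*y)+(5*x))))+(((y*(0+x))*8)+((8+(x+7))*((3*z)*x)))) -> ((a+(z*((8*y)+(5*x))))+(((y*x)*8)+((8+(x+7))*((3*z)*x))))
Fixed point: ((a+(z*((8*y)+(5*x))))+(((y*x)*8)+((8+(x+7))*((3*z)*x))))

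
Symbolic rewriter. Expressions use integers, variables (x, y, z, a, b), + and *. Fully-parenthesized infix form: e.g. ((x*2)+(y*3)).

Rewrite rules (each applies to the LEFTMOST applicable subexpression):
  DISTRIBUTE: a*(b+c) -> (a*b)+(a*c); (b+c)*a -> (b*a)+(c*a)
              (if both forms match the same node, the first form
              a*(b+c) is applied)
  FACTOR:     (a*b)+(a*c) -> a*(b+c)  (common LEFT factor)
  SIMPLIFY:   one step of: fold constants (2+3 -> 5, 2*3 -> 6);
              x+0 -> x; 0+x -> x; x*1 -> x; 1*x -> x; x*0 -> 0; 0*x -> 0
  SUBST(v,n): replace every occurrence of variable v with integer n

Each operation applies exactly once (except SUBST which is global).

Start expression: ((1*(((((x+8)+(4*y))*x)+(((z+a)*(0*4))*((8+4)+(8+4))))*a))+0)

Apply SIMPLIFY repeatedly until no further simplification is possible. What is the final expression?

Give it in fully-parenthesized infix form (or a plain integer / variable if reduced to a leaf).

Answer: ((((x+8)+(4*y))*x)*a)

Derivation:
Start: ((1*(((((x+8)+(4*y))*x)+(((z+a)*(0*4))*((8+4)+(8+4))))*a))+0)
Step 1: at root: ((1*(((((x+8)+(4*y))*x)+(((z+a)*(0*4))*((8+4)+(8+4))))*a))+0) -> (1*(((((x+8)+(4*y))*x)+(((z+a)*(0*4))*((8+4)+(8+4))))*a)); overall: ((1*(((((x+8)+(4*y))*x)+(((z+a)*(0*4))*((8+4)+(8+4))))*a))+0) -> (1*(((((x+8)+(4*y))*x)+(((z+a)*(0*4))*((8+4)+(8+4))))*a))
Step 2: at root: (1*(((((x+8)+(4*y))*x)+(((z+a)*(0*4))*((8+4)+(8+4))))*a)) -> (((((x+8)+(4*y))*x)+(((z+a)*(0*4))*((8+4)+(8+4))))*a); overall: (1*(((((x+8)+(4*y))*x)+(((z+a)*(0*4))*((8+4)+(8+4))))*a)) -> (((((x+8)+(4*y))*x)+(((z+a)*(0*4))*((8+4)+(8+4))))*a)
Step 3: at LRLR: (0*4) -> 0; overall: (((((x+8)+(4*y))*x)+(((z+a)*(0*4))*((8+4)+(8+4))))*a) -> (((((x+8)+(4*y))*x)+(((z+a)*0)*((8+4)+(8+4))))*a)
Step 4: at LRL: ((z+a)*0) -> 0; overall: (((((x+8)+(4*y))*x)+(((z+a)*0)*((8+4)+(8+4))))*a) -> (((((x+8)+(4*y))*x)+(0*((8+4)+(8+4))))*a)
Step 5: at LR: (0*((8+4)+(8+4))) -> 0; overall: (((((x+8)+(4*y))*x)+(0*((8+4)+(8+4))))*a) -> (((((x+8)+(4*y))*x)+0)*a)
Step 6: at L: ((((x+8)+(4*y))*x)+0) -> (((x+8)+(4*y))*x); overall: (((((x+8)+(4*y))*x)+0)*a) -> ((((x+8)+(4*y))*x)*a)
Fixed point: ((((x+8)+(4*y))*x)*a)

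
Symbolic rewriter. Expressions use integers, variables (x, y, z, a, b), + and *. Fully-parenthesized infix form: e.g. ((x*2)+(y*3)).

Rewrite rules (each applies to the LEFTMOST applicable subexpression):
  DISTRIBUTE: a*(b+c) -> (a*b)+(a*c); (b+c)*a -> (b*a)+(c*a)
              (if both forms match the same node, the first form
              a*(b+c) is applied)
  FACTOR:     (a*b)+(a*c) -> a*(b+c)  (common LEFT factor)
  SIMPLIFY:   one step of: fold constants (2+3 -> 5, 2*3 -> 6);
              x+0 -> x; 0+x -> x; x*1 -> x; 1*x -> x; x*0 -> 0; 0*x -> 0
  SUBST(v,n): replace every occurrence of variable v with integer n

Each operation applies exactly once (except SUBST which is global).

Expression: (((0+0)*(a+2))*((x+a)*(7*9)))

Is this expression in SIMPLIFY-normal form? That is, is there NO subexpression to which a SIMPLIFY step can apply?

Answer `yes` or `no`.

Expression: (((0+0)*(a+2))*((x+a)*(7*9)))
Scanning for simplifiable subexpressions (pre-order)...
  at root: (((0+0)*(a+2))*((x+a)*(7*9))) (not simplifiable)
  at L: ((0+0)*(a+2)) (not simplifiable)
  at LL: (0+0) (SIMPLIFIABLE)
  at LR: (a+2) (not simplifiable)
  at R: ((x+a)*(7*9)) (not simplifiable)
  at RL: (x+a) (not simplifiable)
  at RR: (7*9) (SIMPLIFIABLE)
Found simplifiable subexpr at path LL: (0+0)
One SIMPLIFY step would give: ((0*(a+2))*((x+a)*(7*9)))
-> NOT in normal form.

Answer: no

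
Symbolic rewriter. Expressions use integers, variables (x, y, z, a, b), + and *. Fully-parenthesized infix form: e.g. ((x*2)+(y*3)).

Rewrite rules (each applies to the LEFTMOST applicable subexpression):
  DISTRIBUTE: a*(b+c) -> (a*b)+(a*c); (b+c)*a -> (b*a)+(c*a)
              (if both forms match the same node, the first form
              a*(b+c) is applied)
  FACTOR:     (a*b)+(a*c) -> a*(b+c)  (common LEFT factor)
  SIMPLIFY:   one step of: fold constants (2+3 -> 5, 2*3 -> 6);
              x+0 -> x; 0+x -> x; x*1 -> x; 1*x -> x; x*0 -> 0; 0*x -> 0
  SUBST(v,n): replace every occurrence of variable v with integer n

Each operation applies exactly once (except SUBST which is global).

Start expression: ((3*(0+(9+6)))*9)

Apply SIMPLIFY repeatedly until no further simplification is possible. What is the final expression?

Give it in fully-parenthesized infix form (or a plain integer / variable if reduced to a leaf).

Start: ((3*(0+(9+6)))*9)
Step 1: at LR: (0+(9+6)) -> (9+6); overall: ((3*(0+(9+6)))*9) -> ((3*(9+6))*9)
Step 2: at LR: (9+6) -> 15; overall: ((3*(9+6))*9) -> ((3*15)*9)
Step 3: at L: (3*15) -> 45; overall: ((3*15)*9) -> (45*9)
Step 4: at root: (45*9) -> 405; overall: (45*9) -> 405
Fixed point: 405

Answer: 405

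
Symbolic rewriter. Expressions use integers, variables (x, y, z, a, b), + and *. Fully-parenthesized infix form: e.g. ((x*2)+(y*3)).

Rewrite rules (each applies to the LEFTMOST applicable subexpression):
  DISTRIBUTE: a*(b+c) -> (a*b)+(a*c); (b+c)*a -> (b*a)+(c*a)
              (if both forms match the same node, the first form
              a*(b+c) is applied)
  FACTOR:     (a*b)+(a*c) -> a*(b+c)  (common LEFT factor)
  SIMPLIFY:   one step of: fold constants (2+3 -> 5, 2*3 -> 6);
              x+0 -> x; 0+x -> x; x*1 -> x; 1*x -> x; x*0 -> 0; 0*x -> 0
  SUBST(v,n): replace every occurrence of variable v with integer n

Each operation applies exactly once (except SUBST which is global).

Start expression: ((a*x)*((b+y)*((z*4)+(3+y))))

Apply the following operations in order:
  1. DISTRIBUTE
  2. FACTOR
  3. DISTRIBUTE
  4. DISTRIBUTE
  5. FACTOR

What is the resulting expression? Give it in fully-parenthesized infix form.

Answer: ((a*x)*(((b+y)*(z*4))+((b+y)*(3+y))))

Derivation:
Start: ((a*x)*((b+y)*((z*4)+(3+y))))
Apply DISTRIBUTE at R (target: ((b+y)*((z*4)+(3+y)))): ((a*x)*((b+y)*((z*4)+(3+y)))) -> ((a*x)*(((b+y)*(z*4))+((b+y)*(3+y))))
Apply FACTOR at R (target: (((b+y)*(z*4))+((b+y)*(3+y)))): ((a*x)*(((b+y)*(z*4))+((b+y)*(3+y)))) -> ((a*x)*((b+y)*((z*4)+(3+y))))
Apply DISTRIBUTE at R (target: ((b+y)*((z*4)+(3+y)))): ((a*x)*((b+y)*((z*4)+(3+y)))) -> ((a*x)*(((b+y)*(z*4))+((b+y)*(3+y))))
Apply DISTRIBUTE at root (target: ((a*x)*(((b+y)*(z*4))+((b+y)*(3+y))))): ((a*x)*(((b+y)*(z*4))+((b+y)*(3+y)))) -> (((a*x)*((b+y)*(z*4)))+((a*x)*((b+y)*(3+y))))
Apply FACTOR at root (target: (((a*x)*((b+y)*(z*4)))+((a*x)*((b+y)*(3+y))))): (((a*x)*((b+y)*(z*4)))+((a*x)*((b+y)*(3+y)))) -> ((a*x)*(((b+y)*(z*4))+((b+y)*(3+y))))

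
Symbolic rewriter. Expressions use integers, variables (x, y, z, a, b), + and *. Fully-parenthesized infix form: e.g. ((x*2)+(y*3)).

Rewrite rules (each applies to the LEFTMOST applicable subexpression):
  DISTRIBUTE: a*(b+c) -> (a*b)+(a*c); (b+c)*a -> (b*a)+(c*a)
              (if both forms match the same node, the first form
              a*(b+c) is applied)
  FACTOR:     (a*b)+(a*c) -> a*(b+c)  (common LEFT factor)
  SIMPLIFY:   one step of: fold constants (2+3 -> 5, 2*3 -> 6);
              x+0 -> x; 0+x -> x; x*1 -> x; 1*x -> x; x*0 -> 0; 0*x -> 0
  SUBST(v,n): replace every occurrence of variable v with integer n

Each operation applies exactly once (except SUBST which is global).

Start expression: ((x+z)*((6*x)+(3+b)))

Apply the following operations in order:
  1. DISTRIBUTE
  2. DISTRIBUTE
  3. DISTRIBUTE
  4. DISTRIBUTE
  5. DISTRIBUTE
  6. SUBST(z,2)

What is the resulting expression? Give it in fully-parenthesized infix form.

Start: ((x+z)*((6*x)+(3+b)))
Apply DISTRIBUTE at root (target: ((x+z)*((6*x)+(3+b)))): ((x+z)*((6*x)+(3+b))) -> (((x+z)*(6*x))+((x+z)*(3+b)))
Apply DISTRIBUTE at L (target: ((x+z)*(6*x))): (((x+z)*(6*x))+((x+z)*(3+b))) -> (((x*(6*x))+(z*(6*x)))+((x+z)*(3+b)))
Apply DISTRIBUTE at R (target: ((x+z)*(3+b))): (((x*(6*x))+(z*(6*x)))+((x+z)*(3+b))) -> (((x*(6*x))+(z*(6*x)))+(((x+z)*3)+((x+z)*b)))
Apply DISTRIBUTE at RL (target: ((x+z)*3)): (((x*(6*x))+(z*(6*x)))+(((x+z)*3)+((x+z)*b))) -> (((x*(6*x))+(z*(6*x)))+(((x*3)+(z*3))+((x+z)*b)))
Apply DISTRIBUTE at RR (target: ((x+z)*b)): (((x*(6*x))+(z*(6*x)))+(((x*3)+(z*3))+((x+z)*b))) -> (((x*(6*x))+(z*(6*x)))+(((x*3)+(z*3))+((x*b)+(z*b))))
Apply SUBST(z,2): (((x*(6*x))+(z*(6*x)))+(((x*3)+(z*3))+((x*b)+(z*b)))) -> (((x*(6*x))+(2*(6*x)))+(((x*3)+(2*3))+((x*b)+(2*b))))

Answer: (((x*(6*x))+(2*(6*x)))+(((x*3)+(2*3))+((x*b)+(2*b))))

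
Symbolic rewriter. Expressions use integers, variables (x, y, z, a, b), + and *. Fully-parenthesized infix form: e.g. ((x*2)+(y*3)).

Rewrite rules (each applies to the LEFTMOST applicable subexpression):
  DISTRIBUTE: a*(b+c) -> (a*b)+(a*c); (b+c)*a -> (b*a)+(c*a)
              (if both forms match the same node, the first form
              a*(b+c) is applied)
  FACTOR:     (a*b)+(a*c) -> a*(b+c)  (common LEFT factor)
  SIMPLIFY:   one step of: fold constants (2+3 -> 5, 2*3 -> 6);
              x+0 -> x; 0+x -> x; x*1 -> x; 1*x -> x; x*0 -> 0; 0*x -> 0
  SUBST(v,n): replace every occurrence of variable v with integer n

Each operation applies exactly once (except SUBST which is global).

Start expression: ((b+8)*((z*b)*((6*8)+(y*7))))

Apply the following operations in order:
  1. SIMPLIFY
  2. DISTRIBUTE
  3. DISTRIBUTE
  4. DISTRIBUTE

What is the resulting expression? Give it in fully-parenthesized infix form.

Start: ((b+8)*((z*b)*((6*8)+(y*7))))
Apply SIMPLIFY at RRL (target: (6*8)): ((b+8)*((z*b)*((6*8)+(y*7)))) -> ((b+8)*((z*b)*(48+(y*7))))
Apply DISTRIBUTE at root (target: ((b+8)*((z*b)*(48+(y*7))))): ((b+8)*((z*b)*(48+(y*7)))) -> ((b*((z*b)*(48+(y*7))))+(8*((z*b)*(48+(y*7)))))
Apply DISTRIBUTE at LR (target: ((z*b)*(48+(y*7)))): ((b*((z*b)*(48+(y*7))))+(8*((z*b)*(48+(y*7))))) -> ((b*(((z*b)*48)+((z*b)*(y*7))))+(8*((z*b)*(48+(y*7)))))
Apply DISTRIBUTE at L (target: (b*(((z*b)*48)+((z*b)*(y*7))))): ((b*(((z*b)*48)+((z*b)*(y*7))))+(8*((z*b)*(48+(y*7))))) -> (((b*((z*b)*48))+(b*((z*b)*(y*7))))+(8*((z*b)*(48+(y*7)))))

Answer: (((b*((z*b)*48))+(b*((z*b)*(y*7))))+(8*((z*b)*(48+(y*7)))))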